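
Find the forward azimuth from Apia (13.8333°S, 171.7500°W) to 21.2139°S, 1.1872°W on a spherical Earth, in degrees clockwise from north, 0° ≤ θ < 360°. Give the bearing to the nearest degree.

165°

Δλ = -1.1872 − -171.7500 = 170.5628°.
θ = atan2( sin Δλ · cos φ₂ , cos φ₁ · sin φ₂ − sin φ₁ · cos φ₂ · cos Δλ )
  = atan2(0.15286, -0.57123) = 165.019° → normalised to [0°, 360°): 165.019°.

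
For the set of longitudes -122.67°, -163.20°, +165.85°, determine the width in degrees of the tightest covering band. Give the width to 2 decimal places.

71.48°

Sort the longitudes: -163.20°, -122.67°, +165.85°.
Eastward gaps between consecutive values (wrapping around): 40.53°, 288.52°, 30.95°.
Largest gap = 288.52° ⇒ minimal covering band is its complement: 360° − 288.52° = 71.48°.
Band runs from +165.85° eastward to -122.67°, crossing the antimeridian.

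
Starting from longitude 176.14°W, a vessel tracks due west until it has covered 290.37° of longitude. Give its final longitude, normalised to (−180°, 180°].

Start at -176.14°; shift −290.37° → -466.51°.
-466.51° lies outside (−180°, 180°]; add 360° → -106.51°.

106.51°W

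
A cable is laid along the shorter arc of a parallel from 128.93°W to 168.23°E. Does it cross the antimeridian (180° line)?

Yes

Naïve |168.23 − -128.93| = 297.16° > 180°, so the shorter arc goes the other way round — across 180°.
Signed shortest Δλ = ((168.23 − -128.93 + 180) mod 360) − 180 = -62.84°.
Going west by 62.84° from -128.93° passes through 180° before reaching +168.23°.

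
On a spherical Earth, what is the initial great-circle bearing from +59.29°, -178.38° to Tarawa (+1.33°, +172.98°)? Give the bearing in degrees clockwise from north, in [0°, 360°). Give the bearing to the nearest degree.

190°

Δλ = 172.98 − -178.38 = 351.36°; wrapped into (−180°, 180°]: -8.64°.
θ = atan2( sin Δλ · cos φ₂ , cos φ₁ · sin φ₂ − sin φ₁ · cos φ₂ · cos Δλ )
  = atan2(-0.15019, -0.83792) = -169.838° → normalised to [0°, 360°): 190.162°.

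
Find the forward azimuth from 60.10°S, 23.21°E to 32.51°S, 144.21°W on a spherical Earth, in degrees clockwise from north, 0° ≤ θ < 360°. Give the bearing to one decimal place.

190.6°

Δλ = -144.21 − 23.21 = -167.42°.
θ = atan2( sin Δλ · cos φ₂ , cos φ₁ · sin φ₂ − sin φ₁ · cos φ₂ · cos Δλ )
  = atan2(-0.18367, -0.98141) = -169.400° → normalised to [0°, 360°): 190.600°.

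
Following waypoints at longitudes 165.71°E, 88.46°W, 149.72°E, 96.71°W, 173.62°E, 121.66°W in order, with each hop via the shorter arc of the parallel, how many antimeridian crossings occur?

Leg 1: +165.71° → -88.46°, shortest Δλ = 105.83° (east) — crosses 180°.
Leg 2: -88.46° → +149.72°, shortest Δλ = -121.82° (west) — crosses 180°.
Leg 3: +149.72° → -96.71°, shortest Δλ = 113.57° (east) — crosses 180°.
Leg 4: -96.71° → +173.62°, shortest Δλ = -89.67° (west) — crosses 180°.
Leg 5: +173.62° → -121.66°, shortest Δλ = 64.72° (east) — crosses 180°.
Total crossings: 5.

5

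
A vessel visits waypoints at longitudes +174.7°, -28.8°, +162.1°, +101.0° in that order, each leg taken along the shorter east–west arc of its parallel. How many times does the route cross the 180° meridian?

2

Leg 1: +174.7° → -28.8°, shortest Δλ = 156.5° (east) — crosses 180°.
Leg 2: -28.8° → +162.1°, shortest Δλ = -169.1° (west) — crosses 180°.
Leg 3: +162.1° → +101.0°, shortest Δλ = -61.1° (west) — does not cross 180°.
Total crossings: 2.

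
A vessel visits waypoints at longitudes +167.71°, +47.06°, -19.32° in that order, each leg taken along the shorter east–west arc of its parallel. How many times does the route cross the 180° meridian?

Leg 1: +167.71° → +47.06°, shortest Δλ = -120.65° (west) — does not cross 180°.
Leg 2: +47.06° → -19.32°, shortest Δλ = -66.38° (west) — does not cross 180°.
Total crossings: 0.

0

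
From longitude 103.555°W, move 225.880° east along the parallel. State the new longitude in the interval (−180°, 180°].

Start at -103.555°; shift +225.880° → +122.325°.
+122.325° already lies in (−180°, 180°].

122.325°E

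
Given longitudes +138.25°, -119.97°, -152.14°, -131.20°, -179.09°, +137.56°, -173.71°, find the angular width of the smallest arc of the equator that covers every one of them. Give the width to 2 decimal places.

Sort the longitudes: -179.09°, -173.71°, -152.14°, -131.20°, -119.97°, +137.56°, +138.25°.
Eastward gaps between consecutive values (wrapping around): 5.38°, 21.57°, 20.94°, 11.23°, 257.53°, 0.69°, 42.66°.
Largest gap = 257.53° ⇒ minimal covering band is its complement: 360° − 257.53° = 102.47°.
Band runs from +137.56° eastward to -119.97°, crossing the antimeridian.

102.47°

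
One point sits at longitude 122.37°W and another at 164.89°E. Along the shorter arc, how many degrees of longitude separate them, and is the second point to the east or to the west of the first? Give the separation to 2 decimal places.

Raw difference: 164.89 − -122.37 = 287.26°.
Normalise into (−180°, 180°]: 287.26° − 360° = -72.74°.
Negative ⇒ the second point lies to the west; separation 72.74°.

72.74° west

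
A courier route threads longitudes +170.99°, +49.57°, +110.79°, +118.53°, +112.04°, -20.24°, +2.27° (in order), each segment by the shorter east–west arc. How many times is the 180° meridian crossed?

Leg 1: +170.99° → +49.57°, shortest Δλ = -121.42° (west) — does not cross 180°.
Leg 2: +49.57° → +110.79°, shortest Δλ = 61.22° (east) — does not cross 180°.
Leg 3: +110.79° → +118.53°, shortest Δλ = 7.74° (east) — does not cross 180°.
Leg 4: +118.53° → +112.04°, shortest Δλ = -6.49° (west) — does not cross 180°.
Leg 5: +112.04° → -20.24°, shortest Δλ = -132.28° (west) — does not cross 180°.
Leg 6: -20.24° → +2.27°, shortest Δλ = 22.51° (east) — does not cross 180°.
Total crossings: 0.

0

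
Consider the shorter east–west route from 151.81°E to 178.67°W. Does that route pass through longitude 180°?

Yes

Naïve |-178.67 − 151.81| = 330.48° > 180°, so the shorter arc goes the other way round — across 180°.
Signed shortest Δλ = ((-178.67 − 151.81 + 180) mod 360) − 180 = 29.52°.
Going east by 29.52° from +151.81° passes through 180° before reaching -178.67°.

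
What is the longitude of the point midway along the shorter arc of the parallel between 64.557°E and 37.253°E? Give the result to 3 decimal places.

50.905°E

Signed shortest Δλ from +64.557° to +37.253° is -27.304°.
Midpoint longitude = +64.557° + (-27.304°)/2 = +64.557° − 13.652° = +50.905°.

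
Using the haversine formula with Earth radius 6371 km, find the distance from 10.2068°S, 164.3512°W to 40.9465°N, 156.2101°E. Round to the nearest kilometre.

6977 km

Δλ = 156.2101 − -164.3512 = 320.5613°; wrapped into (−180°, 180°]: -39.4387°.
Δφ = 40.9465 − -10.2068 = 51.1533°.
a = sin²(Δφ/2) + cos φ₁ · cos φ₂ · sin²(Δλ/2) = 0.271011.
c = 2·atan2(√a, √(1−a)) = 1.09508 rad → d = 6371·c ≈ 6976.74 km.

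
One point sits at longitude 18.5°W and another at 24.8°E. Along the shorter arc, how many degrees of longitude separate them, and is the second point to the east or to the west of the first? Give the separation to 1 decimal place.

43.3° east

Raw difference: 24.8 − -18.5 = 43.3°.
Normalise into (−180°, 180°]: 43.3° stays 43.3°.
Positive ⇒ the second point lies to the east; separation 43.3°.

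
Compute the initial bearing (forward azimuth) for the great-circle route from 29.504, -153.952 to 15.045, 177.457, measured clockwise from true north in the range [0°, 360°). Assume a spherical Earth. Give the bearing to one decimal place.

Δλ = 177.457 − -153.952 = 331.409°; wrapped into (−180°, 180°]: -28.591°.
θ = atan2( sin Δλ · cos φ₂ , cos φ₁ · sin φ₂ − sin φ₁ · cos φ₂ · cos Δλ )
  = atan2(-0.46215, -0.19169) = -112.528° → normalised to [0°, 360°): 247.472°.

247.5°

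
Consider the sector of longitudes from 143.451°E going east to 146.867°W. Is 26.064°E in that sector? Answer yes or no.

No

Band width going east from +143.451° to -146.867°: ((-146.867 − 143.451) mod 360) = 69.682°.
Offset of +26.064° east of the west edge: ((26.064 − 143.451) mod 360) = 242.613°.
242.613° > 69.682° ⇒ outside.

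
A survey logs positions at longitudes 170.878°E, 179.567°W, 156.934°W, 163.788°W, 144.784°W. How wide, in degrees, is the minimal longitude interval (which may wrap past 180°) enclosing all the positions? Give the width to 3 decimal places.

44.338°

Sort the longitudes: -179.567°, -163.788°, -156.934°, -144.784°, +170.878°.
Eastward gaps between consecutive values (wrapping around): 15.779°, 6.854°, 12.150°, 315.662°, 9.555°.
Largest gap = 315.662° ⇒ minimal covering band is its complement: 360° − 315.662° = 44.338°.
Band runs from +170.878° eastward to -144.784°, crossing the antimeridian.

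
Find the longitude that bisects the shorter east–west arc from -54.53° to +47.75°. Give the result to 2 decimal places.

Signed shortest Δλ from -54.53° to +47.75° is +102.28°.
Midpoint longitude = -54.53° + (+102.28°)/2 = -54.53° + 51.14° = -3.39°.

-3.39°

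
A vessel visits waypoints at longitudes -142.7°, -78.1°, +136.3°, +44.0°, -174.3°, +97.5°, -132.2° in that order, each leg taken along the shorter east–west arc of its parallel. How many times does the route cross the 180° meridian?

4

Leg 1: -142.7° → -78.1°, shortest Δλ = 64.6° (east) — does not cross 180°.
Leg 2: -78.1° → +136.3°, shortest Δλ = -145.6° (west) — crosses 180°.
Leg 3: +136.3° → +44.0°, shortest Δλ = -92.3° (west) — does not cross 180°.
Leg 4: +44.0° → -174.3°, shortest Δλ = 141.7° (east) — crosses 180°.
Leg 5: -174.3° → +97.5°, shortest Δλ = -88.2° (west) — crosses 180°.
Leg 6: +97.5° → -132.2°, shortest Δλ = 130.3° (east) — crosses 180°.
Total crossings: 4.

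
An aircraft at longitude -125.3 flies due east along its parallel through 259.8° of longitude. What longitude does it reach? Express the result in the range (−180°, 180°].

+134.5°

Start at -125.3°; shift +259.8° → +134.5°.
+134.5° already lies in (−180°, 180°].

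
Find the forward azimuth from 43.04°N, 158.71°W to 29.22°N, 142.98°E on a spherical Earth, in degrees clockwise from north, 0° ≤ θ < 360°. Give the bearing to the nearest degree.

273°

Δλ = 142.98 − -158.71 = 301.69°; wrapped into (−180°, 180°]: -58.31°.
θ = atan2( sin Δλ · cos φ₂ , cos φ₁ · sin φ₂ − sin φ₁ · cos φ₂ · cos Δλ )
  = atan2(-0.74263, 0.04387) = -86.619° → normalised to [0°, 360°): 273.381°.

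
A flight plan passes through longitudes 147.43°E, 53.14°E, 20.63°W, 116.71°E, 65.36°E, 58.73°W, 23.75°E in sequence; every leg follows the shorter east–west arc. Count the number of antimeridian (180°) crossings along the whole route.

0

Leg 1: +147.43° → +53.14°, shortest Δλ = -94.29° (west) — does not cross 180°.
Leg 2: +53.14° → -20.63°, shortest Δλ = -73.77° (west) — does not cross 180°.
Leg 3: -20.63° → +116.71°, shortest Δλ = 137.34° (east) — does not cross 180°.
Leg 4: +116.71° → +65.36°, shortest Δλ = -51.35° (west) — does not cross 180°.
Leg 5: +65.36° → -58.73°, shortest Δλ = -124.09° (west) — does not cross 180°.
Leg 6: -58.73° → +23.75°, shortest Δλ = 82.48° (east) — does not cross 180°.
Total crossings: 0.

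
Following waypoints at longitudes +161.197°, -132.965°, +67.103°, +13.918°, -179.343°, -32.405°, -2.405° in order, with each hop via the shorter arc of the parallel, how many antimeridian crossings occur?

Leg 1: +161.197° → -132.965°, shortest Δλ = 65.838° (east) — crosses 180°.
Leg 2: -132.965° → +67.103°, shortest Δλ = -159.932° (west) — crosses 180°.
Leg 3: +67.103° → +13.918°, shortest Δλ = -53.185° (west) — does not cross 180°.
Leg 4: +13.918° → -179.343°, shortest Δλ = 166.739° (east) — crosses 180°.
Leg 5: -179.343° → -32.405°, shortest Δλ = 146.938° (east) — does not cross 180°.
Leg 6: -32.405° → -2.405°, shortest Δλ = 30.0° (east) — does not cross 180°.
Total crossings: 3.

3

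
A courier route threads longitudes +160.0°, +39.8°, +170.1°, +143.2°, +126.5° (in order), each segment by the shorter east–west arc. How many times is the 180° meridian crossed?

0

Leg 1: +160.0° → +39.8°, shortest Δλ = -120.2° (west) — does not cross 180°.
Leg 2: +39.8° → +170.1°, shortest Δλ = 130.3° (east) — does not cross 180°.
Leg 3: +170.1° → +143.2°, shortest Δλ = -26.9° (west) — does not cross 180°.
Leg 4: +143.2° → +126.5°, shortest Δλ = -16.7° (west) — does not cross 180°.
Total crossings: 0.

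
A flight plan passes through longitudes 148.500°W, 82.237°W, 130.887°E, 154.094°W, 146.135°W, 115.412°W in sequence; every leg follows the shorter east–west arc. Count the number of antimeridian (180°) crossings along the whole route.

2

Leg 1: -148.500° → -82.237°, shortest Δλ = 66.263° (east) — does not cross 180°.
Leg 2: -82.237° → +130.887°, shortest Δλ = -146.876° (west) — crosses 180°.
Leg 3: +130.887° → -154.094°, shortest Δλ = 75.019° (east) — crosses 180°.
Leg 4: -154.094° → -146.135°, shortest Δλ = 7.959° (east) — does not cross 180°.
Leg 5: -146.135° → -115.412°, shortest Δλ = 30.723° (east) — does not cross 180°.
Total crossings: 2.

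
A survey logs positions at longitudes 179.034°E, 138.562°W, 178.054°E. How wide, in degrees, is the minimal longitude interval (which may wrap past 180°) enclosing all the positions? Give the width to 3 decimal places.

43.384°

Sort the longitudes: -138.562°, +178.054°, +179.034°.
Eastward gaps between consecutive values (wrapping around): 316.616°, 0.980°, 42.404°.
Largest gap = 316.616° ⇒ minimal covering band is its complement: 360° − 316.616° = 43.384°.
Band runs from +178.054° eastward to -138.562°, crossing the antimeridian.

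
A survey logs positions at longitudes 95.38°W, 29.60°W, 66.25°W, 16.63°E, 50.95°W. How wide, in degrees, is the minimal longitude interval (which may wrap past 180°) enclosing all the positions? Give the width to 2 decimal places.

Sort the longitudes: -95.38°, -66.25°, -50.95°, -29.60°, +16.63°.
Eastward gaps between consecutive values (wrapping around): 29.13°, 15.30°, 21.35°, 46.23°, 247.99°.
Largest gap = 247.99° ⇒ minimal covering band is its complement: 360° − 247.99° = 112.01°.
Band runs from -95.38° eastward to +16.63°.

112.01°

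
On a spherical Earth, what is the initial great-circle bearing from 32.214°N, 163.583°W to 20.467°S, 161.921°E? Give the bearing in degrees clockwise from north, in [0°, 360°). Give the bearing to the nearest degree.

217°

Δλ = 161.921 − -163.583 = 325.504°; wrapped into (−180°, 180°]: -34.496°.
θ = atan2( sin Δλ · cos φ₂ , cos φ₁ · sin φ₂ − sin φ₁ · cos φ₂ · cos Δλ )
  = atan2(-0.53060, -0.70746) = -143.130° → normalised to [0°, 360°): 216.870°.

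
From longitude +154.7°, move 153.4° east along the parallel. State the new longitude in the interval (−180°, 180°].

-51.9°

Start at +154.7°; shift +153.4° → +308.1°.
+308.1° lies outside (−180°, 180°]; subtract 360° → -51.9°.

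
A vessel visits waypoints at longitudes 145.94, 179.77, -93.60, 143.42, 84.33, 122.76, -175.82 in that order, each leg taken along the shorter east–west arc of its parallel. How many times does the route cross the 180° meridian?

3

Leg 1: +145.94° → +179.77°, shortest Δλ = 33.83° (east) — does not cross 180°.
Leg 2: +179.77° → -93.60°, shortest Δλ = 86.63° (east) — crosses 180°.
Leg 3: -93.60° → +143.42°, shortest Δλ = -122.98° (west) — crosses 180°.
Leg 4: +143.42° → +84.33°, shortest Δλ = -59.09° (west) — does not cross 180°.
Leg 5: +84.33° → +122.76°, shortest Δλ = 38.43° (east) — does not cross 180°.
Leg 6: +122.76° → -175.82°, shortest Δλ = 61.42° (east) — crosses 180°.
Total crossings: 3.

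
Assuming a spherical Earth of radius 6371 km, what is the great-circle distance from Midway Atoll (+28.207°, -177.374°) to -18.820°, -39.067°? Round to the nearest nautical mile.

8456 nmi

Δλ = -39.067 − -177.374 = 138.307°.
Δφ = -18.820 − 28.207 = -47.027°.
a = sin²(Δφ/2) + cos φ₁ · cos φ₂ · sin²(Δλ/2) = 0.887670.
c = 2·atan2(√a, √(1−a)) = 2.45805 rad → d = 6371·c ≈ 15660.23 km ≈ 8455.85 nmi.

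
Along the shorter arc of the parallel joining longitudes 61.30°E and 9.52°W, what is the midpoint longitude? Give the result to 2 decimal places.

25.89°E

Signed shortest Δλ from +61.30° to -9.52° is -70.82°.
Midpoint longitude = +61.30° + (-70.82°)/2 = +61.30° − 35.41° = +25.89°.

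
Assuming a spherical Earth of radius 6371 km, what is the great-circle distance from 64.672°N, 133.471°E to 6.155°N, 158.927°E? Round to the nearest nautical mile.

Δλ = 158.927 − 133.471 = 25.456°.
Δφ = 6.155 − 64.672 = -58.517°.
a = sin²(Δφ/2) + cos φ₁ · cos φ₂ · sin²(Δλ/2) = 0.259524.
c = 2·atan2(√a, √(1−a)) = 1.06906 rad → d = 6371·c ≈ 6810.95 km ≈ 3677.62 nmi.

3678 nmi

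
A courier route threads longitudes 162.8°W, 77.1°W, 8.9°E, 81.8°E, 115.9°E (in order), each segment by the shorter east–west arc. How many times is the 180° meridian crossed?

0

Leg 1: -162.8° → -77.1°, shortest Δλ = 85.7° (east) — does not cross 180°.
Leg 2: -77.1° → +8.9°, shortest Δλ = 86.0° (east) — does not cross 180°.
Leg 3: +8.9° → +81.8°, shortest Δλ = 72.9° (east) — does not cross 180°.
Leg 4: +81.8° → +115.9°, shortest Δλ = 34.1° (east) — does not cross 180°.
Total crossings: 0.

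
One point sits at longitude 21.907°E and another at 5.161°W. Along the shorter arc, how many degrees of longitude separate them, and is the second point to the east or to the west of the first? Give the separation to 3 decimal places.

27.068° west

Raw difference: -5.161 − 21.907 = -27.068°.
Normalise into (−180°, 180°]: -27.068° stays -27.068°.
Negative ⇒ the second point lies to the west; separation 27.068°.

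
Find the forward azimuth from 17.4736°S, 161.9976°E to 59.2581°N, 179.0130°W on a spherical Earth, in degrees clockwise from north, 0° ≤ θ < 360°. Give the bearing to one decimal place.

Δλ = -179.0130 − 161.9976 = -341.0106°; wrapped into (−180°, 180°]: 18.9894°.
θ = atan2( sin Δλ · cos φ₂ , cos φ₁ · sin φ₂ − sin φ₁ · cos φ₂ · cos Δλ )
  = atan2(0.16633, 0.96495) = 9.780° → normalised to [0°, 360°): 9.780°.

9.8°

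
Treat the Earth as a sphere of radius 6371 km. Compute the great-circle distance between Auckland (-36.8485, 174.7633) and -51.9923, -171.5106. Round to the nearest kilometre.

Δλ = -171.5106 − 174.7633 = -346.2739°; wrapped into (−180°, 180°]: 13.7261°.
Δφ = -51.9923 − -36.8485 = -15.1438°.
a = sin²(Δφ/2) + cos φ₁ · cos φ₂ · sin²(Δλ/2) = 0.024400.
c = 2·atan2(√a, √(1−a)) = 0.31369 rad → d = 6371·c ≈ 1998.53 km.

1999 km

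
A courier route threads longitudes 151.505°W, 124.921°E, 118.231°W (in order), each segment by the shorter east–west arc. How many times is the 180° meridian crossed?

2

Leg 1: -151.505° → +124.921°, shortest Δλ = -83.574° (west) — crosses 180°.
Leg 2: +124.921° → -118.231°, shortest Δλ = 116.848° (east) — crosses 180°.
Total crossings: 2.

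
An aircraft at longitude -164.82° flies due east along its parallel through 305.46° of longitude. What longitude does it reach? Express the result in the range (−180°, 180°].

+140.64°

Start at -164.82°; shift +305.46° → +140.64°.
+140.64° already lies in (−180°, 180°].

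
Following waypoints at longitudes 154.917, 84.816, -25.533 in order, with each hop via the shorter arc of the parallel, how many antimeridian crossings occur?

Leg 1: +154.917° → +84.816°, shortest Δλ = -70.101° (west) — does not cross 180°.
Leg 2: +84.816° → -25.533°, shortest Δλ = -110.349° (west) — does not cross 180°.
Total crossings: 0.

0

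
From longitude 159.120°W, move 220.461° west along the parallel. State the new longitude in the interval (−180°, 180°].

19.581°W

Start at -159.120°; shift −220.461° → -379.581°.
-379.581° lies outside (−180°, 180°]; add 360° → -19.581°.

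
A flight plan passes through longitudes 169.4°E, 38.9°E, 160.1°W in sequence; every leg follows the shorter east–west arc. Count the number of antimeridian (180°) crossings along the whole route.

1

Leg 1: +169.4° → +38.9°, shortest Δλ = -130.5° (west) — does not cross 180°.
Leg 2: +38.9° → -160.1°, shortest Δλ = 161.0° (east) — crosses 180°.
Total crossings: 1.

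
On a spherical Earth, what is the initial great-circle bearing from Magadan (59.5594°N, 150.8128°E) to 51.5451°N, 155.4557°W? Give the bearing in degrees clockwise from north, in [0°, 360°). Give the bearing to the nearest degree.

Δλ = -155.4557 − 150.8128 = -306.2685°; wrapped into (−180°, 180°]: 53.7315°.
θ = atan2( sin Δλ · cos φ₂ , cos φ₁ · sin φ₂ − sin φ₁ · cos φ₂ · cos Δλ )
  = atan2(0.50141, 0.07957) = 80.983° → normalised to [0°, 360°): 80.983°.

81°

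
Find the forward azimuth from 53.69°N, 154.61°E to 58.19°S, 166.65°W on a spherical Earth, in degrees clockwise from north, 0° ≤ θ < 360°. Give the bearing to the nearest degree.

158°

Δλ = -166.65 − 154.61 = -321.26°; wrapped into (−180°, 180°]: 38.74°.
θ = atan2( sin Δλ · cos φ₂ , cos φ₁ · sin φ₂ − sin φ₁ · cos φ₂ · cos Δλ )
  = atan2(0.32986, -0.83452) = 158.433° → normalised to [0°, 360°): 158.433°.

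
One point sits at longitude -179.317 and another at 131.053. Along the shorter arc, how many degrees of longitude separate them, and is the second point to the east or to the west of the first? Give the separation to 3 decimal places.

49.630° west

Raw difference: 131.053 − -179.317 = 310.37°.
Normalise into (−180°, 180°]: 310.37° − 360° = -49.63°.
Negative ⇒ the second point lies to the west; separation 49.630°.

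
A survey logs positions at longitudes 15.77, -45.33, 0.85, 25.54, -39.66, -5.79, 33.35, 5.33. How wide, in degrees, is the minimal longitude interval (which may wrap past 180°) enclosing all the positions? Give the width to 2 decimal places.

78.68°

Sort the longitudes: -45.33°, -39.66°, -5.79°, +0.85°, +5.33°, +15.77°, +25.54°, +33.35°.
Eastward gaps between consecutive values (wrapping around): 5.67°, 33.87°, 6.64°, 4.48°, 10.44°, 9.77°, 7.81°, 281.32°.
Largest gap = 281.32° ⇒ minimal covering band is its complement: 360° − 281.32° = 78.68°.
Band runs from -45.33° eastward to +33.35°.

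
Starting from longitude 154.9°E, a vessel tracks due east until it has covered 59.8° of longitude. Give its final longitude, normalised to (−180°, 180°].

Start at +154.9°; shift +59.8° → +214.7°.
+214.7° lies outside (−180°, 180°]; subtract 360° → -145.3°.

145.3°W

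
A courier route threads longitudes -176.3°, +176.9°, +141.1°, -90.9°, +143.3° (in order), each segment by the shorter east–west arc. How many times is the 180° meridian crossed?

3

Leg 1: -176.3° → +176.9°, shortest Δλ = -6.8° (west) — crosses 180°.
Leg 2: +176.9° → +141.1°, shortest Δλ = -35.8° (west) — does not cross 180°.
Leg 3: +141.1° → -90.9°, shortest Δλ = 128.0° (east) — crosses 180°.
Leg 4: -90.9° → +143.3°, shortest Δλ = -125.8° (west) — crosses 180°.
Total crossings: 3.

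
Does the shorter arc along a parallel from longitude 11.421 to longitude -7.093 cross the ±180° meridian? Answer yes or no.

Signed shortest Δλ = ((-7.093 − 11.421 + 180) mod 360) − 180 = -18.514°.
Going west by 18.514° from +11.421° reaches -7.093° without touching 180°.

No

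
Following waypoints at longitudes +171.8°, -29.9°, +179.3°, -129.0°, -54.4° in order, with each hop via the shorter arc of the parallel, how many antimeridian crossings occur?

Leg 1: +171.8° → -29.9°, shortest Δλ = 158.3° (east) — crosses 180°.
Leg 2: -29.9° → +179.3°, shortest Δλ = -150.8° (west) — crosses 180°.
Leg 3: +179.3° → -129.0°, shortest Δλ = 51.7° (east) — crosses 180°.
Leg 4: -129.0° → -54.4°, shortest Δλ = 74.6° (east) — does not cross 180°.
Total crossings: 3.

3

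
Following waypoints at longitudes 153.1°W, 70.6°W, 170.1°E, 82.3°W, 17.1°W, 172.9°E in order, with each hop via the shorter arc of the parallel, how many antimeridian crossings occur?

Leg 1: -153.1° → -70.6°, shortest Δλ = 82.5° (east) — does not cross 180°.
Leg 2: -70.6° → +170.1°, shortest Δλ = -119.3° (west) — crosses 180°.
Leg 3: +170.1° → -82.3°, shortest Δλ = 107.6° (east) — crosses 180°.
Leg 4: -82.3° → -17.1°, shortest Δλ = 65.2° (east) — does not cross 180°.
Leg 5: -17.1° → +172.9°, shortest Δλ = -170.0° (west) — crosses 180°.
Total crossings: 3.

3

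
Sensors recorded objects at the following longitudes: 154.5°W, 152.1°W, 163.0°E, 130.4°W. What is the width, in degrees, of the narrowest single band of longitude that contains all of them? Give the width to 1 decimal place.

Sort the longitudes: -154.5°, -152.1°, -130.4°, +163.0°.
Eastward gaps between consecutive values (wrapping around): 2.4°, 21.7°, 293.4°, 42.5°.
Largest gap = 293.4° ⇒ minimal covering band is its complement: 360° − 293.4° = 66.6°.
Band runs from +163.0° eastward to -130.4°, crossing the antimeridian.

66.6°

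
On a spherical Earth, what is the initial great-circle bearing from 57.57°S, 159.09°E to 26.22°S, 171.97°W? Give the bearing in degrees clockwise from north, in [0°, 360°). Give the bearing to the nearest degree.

Δλ = -171.97 − 159.09 = -331.06°; wrapped into (−180°, 180°]: 28.94°.
θ = atan2( sin Δλ · cos φ₂ , cos φ₁ · sin φ₂ − sin φ₁ · cos φ₂ · cos Δλ )
  = atan2(0.43410, 0.42571) = 45.559° → normalised to [0°, 360°): 45.559°.

46°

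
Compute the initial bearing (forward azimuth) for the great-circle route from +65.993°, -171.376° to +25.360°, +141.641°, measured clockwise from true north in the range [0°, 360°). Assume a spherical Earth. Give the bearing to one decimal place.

Δλ = 141.641 − -171.376 = 313.017°; wrapped into (−180°, 180°]: -46.983°.
θ = atan2( sin Δλ · cos φ₂ , cos φ₁ · sin φ₂ − sin φ₁ · cos φ₂ · cos Δλ )
  = atan2(-0.66069, -0.38889) = -120.481° → normalised to [0°, 360°): 239.519°.

239.5°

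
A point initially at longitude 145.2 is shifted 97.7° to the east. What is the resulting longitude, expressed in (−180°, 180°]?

-117.1°

Start at +145.2°; shift +97.7° → +242.9°.
+242.9° lies outside (−180°, 180°]; subtract 360° → -117.1°.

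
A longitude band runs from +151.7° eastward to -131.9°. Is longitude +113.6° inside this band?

Band width going east from +151.7° to -131.9°: ((-131.9 − 151.7) mod 360) = 76.4°.
Offset of +113.6° east of the west edge: ((113.6 − 151.7) mod 360) = 321.9°.
321.9° > 76.4° ⇒ outside.

No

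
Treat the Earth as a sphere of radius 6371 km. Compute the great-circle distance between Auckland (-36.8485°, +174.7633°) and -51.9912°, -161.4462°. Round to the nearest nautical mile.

1355 nmi

Δλ = -161.4462 − 174.7633 = -336.2095°; wrapped into (−180°, 180°]: 23.7905°.
Δφ = -51.9912 − -36.8485 = -15.1427°.
a = sin²(Δφ/2) + cos φ₁ · cos φ₂ · sin²(Δλ/2) = 0.038297.
c = 2·atan2(√a, √(1−a)) = 0.39393 rad → d = 6371·c ≈ 2509.75 km ≈ 1355.16 nmi.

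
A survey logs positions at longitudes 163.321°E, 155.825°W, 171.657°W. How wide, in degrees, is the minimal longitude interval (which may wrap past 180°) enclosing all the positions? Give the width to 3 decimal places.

Sort the longitudes: -171.657°, -155.825°, +163.321°.
Eastward gaps between consecutive values (wrapping around): 15.832°, 319.146°, 25.022°.
Largest gap = 319.146° ⇒ minimal covering band is its complement: 360° − 319.146° = 40.854°.
Band runs from +163.321° eastward to -155.825°, crossing the antimeridian.

40.854°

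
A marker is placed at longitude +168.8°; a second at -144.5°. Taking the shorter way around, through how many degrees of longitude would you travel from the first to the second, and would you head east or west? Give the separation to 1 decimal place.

Raw difference: -144.5 − 168.8 = -313.3°.
Normalise into (−180°, 180°]: -313.3° + 360° = 46.7°.
Positive ⇒ the second point lies to the east; separation 46.7°.

46.7° east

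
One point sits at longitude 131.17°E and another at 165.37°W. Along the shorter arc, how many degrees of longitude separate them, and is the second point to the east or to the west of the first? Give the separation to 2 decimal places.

Raw difference: -165.37 − 131.17 = -296.54°.
Normalise into (−180°, 180°]: -296.54° + 360° = 63.46°.
Positive ⇒ the second point lies to the east; separation 63.46°.

63.46° east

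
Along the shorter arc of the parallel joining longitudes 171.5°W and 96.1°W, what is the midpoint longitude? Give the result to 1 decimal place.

Signed shortest Δλ from -171.5° to -96.1° is +75.4°.
Midpoint longitude = -171.5° + (+75.4°)/2 = -171.5° + 37.7° = -133.8°.

133.8°W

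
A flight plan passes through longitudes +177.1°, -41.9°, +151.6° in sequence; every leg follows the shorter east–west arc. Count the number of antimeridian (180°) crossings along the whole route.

Leg 1: +177.1° → -41.9°, shortest Δλ = 141.0° (east) — crosses 180°.
Leg 2: -41.9° → +151.6°, shortest Δλ = -166.5° (west) — crosses 180°.
Total crossings: 2.

2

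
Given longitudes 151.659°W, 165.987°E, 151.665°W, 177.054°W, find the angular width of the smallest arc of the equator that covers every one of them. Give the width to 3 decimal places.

Sort the longitudes: -177.054°, -151.665°, -151.659°, +165.987°.
Eastward gaps between consecutive values (wrapping around): 25.389°, 0.006°, 317.646°, 16.959°.
Largest gap = 317.646° ⇒ minimal covering band is its complement: 360° − 317.646° = 42.354°.
Band runs from +165.987° eastward to -151.659°, crossing the antimeridian.

42.354°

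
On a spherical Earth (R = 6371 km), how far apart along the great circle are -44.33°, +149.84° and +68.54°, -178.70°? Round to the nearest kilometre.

12819 km

Δλ = -178.70 − 149.84 = -328.54°; wrapped into (−180°, 180°]: 31.46°.
Δφ = 68.54 − -44.33 = 112.87°.
a = sin²(Δφ/2) + cos φ₁ · cos φ₂ · sin²(Δλ/2) = 0.713555.
c = 2·atan2(√a, √(1−a)) = 2.01209 rad → d = 6371·c ≈ 12819.03 km.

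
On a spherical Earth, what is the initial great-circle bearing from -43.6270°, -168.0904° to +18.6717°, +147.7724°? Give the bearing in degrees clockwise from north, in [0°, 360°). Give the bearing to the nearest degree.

317°

Δλ = 147.7724 − -168.0904 = 315.8628°; wrapped into (−180°, 180°]: -44.1372°.
θ = atan2( sin Δλ · cos φ₂ , cos φ₁ · sin φ₂ − sin φ₁ · cos φ₂ · cos Δλ )
  = atan2(-0.65973, 0.70084) = -43.269° → normalised to [0°, 360°): 316.731°.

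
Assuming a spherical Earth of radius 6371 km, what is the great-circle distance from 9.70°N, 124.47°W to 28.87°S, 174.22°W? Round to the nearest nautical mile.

3696 nmi

Δλ = -174.22 − -124.47 = -49.75°.
Δφ = -28.87 − 9.70 = -38.57°.
a = sin²(Δφ/2) + cos φ₁ · cos φ₂ · sin²(Δλ/2) = 0.261809.
c = 2·atan2(√a, √(1−a)) = 1.07426 rad → d = 6371·c ≈ 6844.12 km ≈ 3695.53 nmi.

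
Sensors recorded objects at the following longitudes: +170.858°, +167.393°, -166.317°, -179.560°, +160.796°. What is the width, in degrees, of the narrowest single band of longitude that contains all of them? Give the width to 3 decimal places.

Sort the longitudes: -179.560°, -166.317°, +160.796°, +167.393°, +170.858°.
Eastward gaps between consecutive values (wrapping around): 13.243°, 327.113°, 6.597°, 3.465°, 9.582°.
Largest gap = 327.113° ⇒ minimal covering band is its complement: 360° − 327.113° = 32.887°.
Band runs from +160.796° eastward to -166.317°, crossing the antimeridian.

32.887°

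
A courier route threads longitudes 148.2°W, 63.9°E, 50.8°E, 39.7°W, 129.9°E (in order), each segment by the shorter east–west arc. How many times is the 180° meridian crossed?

Leg 1: -148.2° → +63.9°, shortest Δλ = -147.9° (west) — crosses 180°.
Leg 2: +63.9° → +50.8°, shortest Δλ = -13.1° (west) — does not cross 180°.
Leg 3: +50.8° → -39.7°, shortest Δλ = -90.5° (west) — does not cross 180°.
Leg 4: -39.7° → +129.9°, shortest Δλ = 169.6° (east) — does not cross 180°.
Total crossings: 1.

1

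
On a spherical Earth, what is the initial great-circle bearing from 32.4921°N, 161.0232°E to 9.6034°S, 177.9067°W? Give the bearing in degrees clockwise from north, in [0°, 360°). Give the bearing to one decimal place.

150.8°

Δλ = -177.9067 − 161.0232 = -338.9299°; wrapped into (−180°, 180°]: 21.0701°.
θ = atan2( sin Δλ · cos φ₂ , cos φ₁ · sin φ₂ − sin φ₁ · cos φ₂ · cos Δλ )
  = atan2(0.35447, -0.63496) = 150.827° → normalised to [0°, 360°): 150.827°.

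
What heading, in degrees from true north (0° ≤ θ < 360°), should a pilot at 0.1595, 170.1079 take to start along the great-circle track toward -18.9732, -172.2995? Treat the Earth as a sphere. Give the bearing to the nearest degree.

139°

Δλ = -172.2995 − 170.1079 = -342.4074°; wrapped into (−180°, 180°]: 17.5926°.
θ = atan2( sin Δλ · cos φ₂ , cos φ₁ · sin φ₂ − sin φ₁ · cos φ₂ · cos Δλ )
  = atan2(0.28583, -0.32763) = 138.899° → normalised to [0°, 360°): 138.899°.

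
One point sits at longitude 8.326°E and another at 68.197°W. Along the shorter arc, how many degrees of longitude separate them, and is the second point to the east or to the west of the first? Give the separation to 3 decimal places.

Raw difference: -68.197 − 8.326 = -76.523°.
Normalise into (−180°, 180°]: -76.523° stays -76.523°.
Negative ⇒ the second point lies to the west; separation 76.523°.

76.523° west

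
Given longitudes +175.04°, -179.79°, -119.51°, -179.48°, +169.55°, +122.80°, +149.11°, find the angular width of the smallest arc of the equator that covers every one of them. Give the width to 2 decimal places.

117.69°

Sort the longitudes: -179.79°, -179.48°, -119.51°, +122.80°, +149.11°, +169.55°, +175.04°.
Eastward gaps between consecutive values (wrapping around): 0.31°, 59.97°, 242.31°, 26.31°, 20.44°, 5.49°, 5.17°.
Largest gap = 242.31° ⇒ minimal covering band is its complement: 360° − 242.31° = 117.69°.
Band runs from +122.80° eastward to -119.51°, crossing the antimeridian.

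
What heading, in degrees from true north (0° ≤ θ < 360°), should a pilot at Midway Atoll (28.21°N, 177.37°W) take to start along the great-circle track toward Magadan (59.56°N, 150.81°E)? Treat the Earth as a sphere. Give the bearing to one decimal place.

334.3°

Δλ = 150.81 − -177.37 = 328.18°; wrapped into (−180°, 180°]: -31.82°.
θ = atan2( sin Δλ · cos φ₂ , cos φ₁ · sin φ₂ − sin φ₁ · cos φ₂ · cos Δλ )
  = atan2(-0.26712, 0.55626) = -25.651° → normalised to [0°, 360°): 334.349°.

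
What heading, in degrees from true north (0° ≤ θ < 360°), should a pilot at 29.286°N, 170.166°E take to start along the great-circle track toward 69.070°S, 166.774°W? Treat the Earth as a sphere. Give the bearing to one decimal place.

Δλ = -166.774 − 170.166 = -336.940°; wrapped into (−180°, 180°]: 23.060°.
θ = atan2( sin Δλ · cos φ₂ , cos φ₁ · sin φ₂ − sin φ₁ · cos φ₂ · cos Δλ )
  = atan2(0.13992, -0.97542) = 171.837° → normalised to [0°, 360°): 171.837°.

171.8°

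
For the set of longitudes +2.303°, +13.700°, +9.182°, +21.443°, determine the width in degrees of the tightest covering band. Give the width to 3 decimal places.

19.140°

Sort the longitudes: +2.303°, +9.182°, +13.700°, +21.443°.
Eastward gaps between consecutive values (wrapping around): 6.879°, 4.518°, 7.743°, 340.860°.
Largest gap = 340.860° ⇒ minimal covering band is its complement: 360° − 340.860° = 19.140°.
Band runs from +2.303° eastward to +21.443°.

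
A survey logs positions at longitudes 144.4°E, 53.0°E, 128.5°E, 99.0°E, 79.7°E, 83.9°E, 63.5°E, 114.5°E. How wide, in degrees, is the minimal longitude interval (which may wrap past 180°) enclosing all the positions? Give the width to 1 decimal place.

Sort the longitudes: +53.0°, +63.5°, +79.7°, +83.9°, +99.0°, +114.5°, +128.5°, +144.4°.
Eastward gaps between consecutive values (wrapping around): 10.5°, 16.2°, 4.2°, 15.1°, 15.5°, 14.0°, 15.9°, 268.6°.
Largest gap = 268.6° ⇒ minimal covering band is its complement: 360° − 268.6° = 91.4°.
Band runs from +53.0° eastward to +144.4°.

91.4°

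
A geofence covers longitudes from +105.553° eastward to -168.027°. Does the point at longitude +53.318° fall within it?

No

Band width going east from +105.553° to -168.027°: ((-168.027 − 105.553) mod 360) = 86.420°.
Offset of +53.318° east of the west edge: ((53.318 − 105.553) mod 360) = 307.765°.
307.765° > 86.420° ⇒ outside.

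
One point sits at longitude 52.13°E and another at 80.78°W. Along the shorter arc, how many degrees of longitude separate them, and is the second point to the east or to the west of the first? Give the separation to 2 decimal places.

132.91° west

Raw difference: -80.78 − 52.13 = -132.91°.
Normalise into (−180°, 180°]: -132.91° stays -132.91°.
Negative ⇒ the second point lies to the west; separation 132.91°.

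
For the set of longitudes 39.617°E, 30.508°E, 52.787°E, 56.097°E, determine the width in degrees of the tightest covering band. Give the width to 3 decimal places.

Sort the longitudes: +30.508°, +39.617°, +52.787°, +56.097°.
Eastward gaps between consecutive values (wrapping around): 9.109°, 13.170°, 3.310°, 334.411°.
Largest gap = 334.411° ⇒ minimal covering band is its complement: 360° − 334.411° = 25.589°.
Band runs from +30.508° eastward to +56.097°.

25.589°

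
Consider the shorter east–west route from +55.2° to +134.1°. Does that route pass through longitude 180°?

No

Signed shortest Δλ = ((134.1 − 55.2 + 180) mod 360) − 180 = 78.9°.
Going east by 78.9° from +55.2° reaches +134.1° without touching 180°.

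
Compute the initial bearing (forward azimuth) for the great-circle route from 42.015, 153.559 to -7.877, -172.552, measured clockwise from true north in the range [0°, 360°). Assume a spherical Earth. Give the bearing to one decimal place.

Δλ = -172.552 − 153.559 = -326.111°; wrapped into (−180°, 180°]: 33.889°.
θ = atan2( sin Δλ · cos φ₂ , cos φ₁ · sin φ₂ − sin φ₁ · cos φ₂ · cos Δλ )
  = atan2(0.55232, -0.65220) = 139.740° → normalised to [0°, 360°): 139.740°.

139.7°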